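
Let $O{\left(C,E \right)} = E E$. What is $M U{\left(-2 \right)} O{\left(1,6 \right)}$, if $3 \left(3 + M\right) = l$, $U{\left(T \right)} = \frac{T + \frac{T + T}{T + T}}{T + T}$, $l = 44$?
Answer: $105$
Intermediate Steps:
$O{\left(C,E \right)} = E^{2}$
$U{\left(T \right)} = \frac{1 + T}{2 T}$ ($U{\left(T \right)} = \frac{T + \frac{2 T}{2 T}}{2 T} = \left(T + 2 T \frac{1}{2 T}\right) \frac{1}{2 T} = \left(T + 1\right) \frac{1}{2 T} = \left(1 + T\right) \frac{1}{2 T} = \frac{1 + T}{2 T}$)
$M = \frac{35}{3}$ ($M = -3 + \frac{1}{3} \cdot 44 = -3 + \frac{44}{3} = \frac{35}{3} \approx 11.667$)
$M U{\left(-2 \right)} O{\left(1,6 \right)} = \frac{35 \frac{1 - 2}{2 \left(-2\right)}}{3} \cdot 6^{2} = \frac{35 \cdot \frac{1}{2} \left(- \frac{1}{2}\right) \left(-1\right)}{3} \cdot 36 = \frac{35}{3} \cdot \frac{1}{4} \cdot 36 = \frac{35}{12} \cdot 36 = 105$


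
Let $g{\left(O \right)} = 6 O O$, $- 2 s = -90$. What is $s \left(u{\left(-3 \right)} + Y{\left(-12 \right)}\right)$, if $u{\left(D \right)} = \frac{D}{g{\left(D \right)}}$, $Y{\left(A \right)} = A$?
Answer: $- \frac{1085}{2} \approx -542.5$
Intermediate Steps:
$s = 45$ ($s = \left(- \frac{1}{2}\right) \left(-90\right) = 45$)
$g{\left(O \right)} = 6 O^{2}$
$u{\left(D \right)} = \frac{1}{6 D}$ ($u{\left(D \right)} = \frac{D}{6 D^{2}} = D \frac{1}{6 D^{2}} = \frac{1}{6 D}$)
$s \left(u{\left(-3 \right)} + Y{\left(-12 \right)}\right) = 45 \left(\frac{1}{6 \left(-3\right)} - 12\right) = 45 \left(\frac{1}{6} \left(- \frac{1}{3}\right) - 12\right) = 45 \left(- \frac{1}{18} - 12\right) = 45 \left(- \frac{217}{18}\right) = - \frac{1085}{2}$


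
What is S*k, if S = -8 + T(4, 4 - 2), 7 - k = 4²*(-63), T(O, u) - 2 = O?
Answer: -2030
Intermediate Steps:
T(O, u) = 2 + O
k = 1015 (k = 7 - 4²*(-63) = 7 - 16*(-63) = 7 - 1*(-1008) = 7 + 1008 = 1015)
S = -2 (S = -8 + (2 + 4) = -8 + 6 = -2)
S*k = -2*1015 = -2030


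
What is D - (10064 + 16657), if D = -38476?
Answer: -65197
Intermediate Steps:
D - (10064 + 16657) = -38476 - (10064 + 16657) = -38476 - 1*26721 = -38476 - 26721 = -65197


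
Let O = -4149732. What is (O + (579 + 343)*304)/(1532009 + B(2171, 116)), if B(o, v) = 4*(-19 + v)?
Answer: -3869444/1532397 ≈ -2.5251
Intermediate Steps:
B(o, v) = -76 + 4*v
(O + (579 + 343)*304)/(1532009 + B(2171, 116)) = (-4149732 + (579 + 343)*304)/(1532009 + (-76 + 4*116)) = (-4149732 + 922*304)/(1532009 + (-76 + 464)) = (-4149732 + 280288)/(1532009 + 388) = -3869444/1532397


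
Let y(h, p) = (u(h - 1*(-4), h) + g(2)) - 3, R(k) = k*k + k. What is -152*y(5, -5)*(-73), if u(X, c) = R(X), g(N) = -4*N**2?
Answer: 787816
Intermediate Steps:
R(k) = k + k**2 (R(k) = k**2 + k = k + k**2)
u(X, c) = X*(1 + X)
y(h, p) = -19 + (4 + h)*(5 + h) (y(h, p) = ((h - 1*(-4))*(1 + (h - 1*(-4))) - 4*2**2) - 3 = ((h + 4)*(1 + (h + 4)) - 4*4) - 3 = ((4 + h)*(1 + (4 + h)) - 16) - 3 = ((4 + h)*(5 + h) - 16) - 3 = (-16 + (4 + h)*(5 + h)) - 3 = -19 + (4 + h)*(5 + h))
-152*y(5, -5)*(-73) = -152*(-19 + (4 + 5)*(5 + 5))*(-73) = -152*(-19 + 9*10)*(-73) = -152*(-19 + 90)*(-73) = -152*71*(-73) = -10792*(-73) = 787816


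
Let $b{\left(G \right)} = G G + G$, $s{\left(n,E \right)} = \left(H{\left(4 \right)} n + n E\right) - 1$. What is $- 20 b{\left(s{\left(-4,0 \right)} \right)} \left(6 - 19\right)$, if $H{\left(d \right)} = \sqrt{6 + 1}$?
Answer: $29120 + 1040 \sqrt{7} \approx 31872.0$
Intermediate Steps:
$H{\left(d \right)} = \sqrt{7}$
$s{\left(n,E \right)} = -1 + E n + n \sqrt{7}$ ($s{\left(n,E \right)} = \left(\sqrt{7} n + n E\right) - 1 = \left(n \sqrt{7} + E n\right) - 1 = \left(E n + n \sqrt{7}\right) - 1 = -1 + E n + n \sqrt{7}$)
$b{\left(G \right)} = G + G^{2}$ ($b{\left(G \right)} = G^{2} + G = G + G^{2}$)
$- 20 b{\left(s{\left(-4,0 \right)} \right)} \left(6 - 19\right) = - 20 \left(-1 + 0 \left(-4\right) - 4 \sqrt{7}\right) \left(1 - \left(1 + 4 \sqrt{7}\right)\right) \left(6 - 19\right) = - 20 \left(-1 + 0 - 4 \sqrt{7}\right) \left(1 - \left(1 + 4 \sqrt{7}\right)\right) \left(-13\right) = - 20 \left(-1 - 4 \sqrt{7}\right) \left(1 - \left(1 + 4 \sqrt{7}\right)\right) \left(-13\right) = - 20 \left(-1 - 4 \sqrt{7}\right) \left(- 4 \sqrt{7}\right) \left(-13\right) = - 20 \left(- 4 \sqrt{7} \left(-1 - 4 \sqrt{7}\right)\right) \left(-13\right) = 80 \sqrt{7} \left(-1 - 4 \sqrt{7}\right) \left(-13\right) = - 1040 \sqrt{7} \left(-1 - 4 \sqrt{7}\right)$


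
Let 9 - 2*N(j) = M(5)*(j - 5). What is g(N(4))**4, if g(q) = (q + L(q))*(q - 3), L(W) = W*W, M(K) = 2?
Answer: 261351000625/4096 ≈ 6.3806e+7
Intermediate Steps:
L(W) = W**2
N(j) = 19/2 - j (N(j) = 9/2 - (j - 5) = 9/2 - (-5 + j) = 9/2 - (-10 + 2*j)/2 = 9/2 + (5 - j) = 19/2 - j)
g(q) = (-3 + q)*(q + q**2) (g(q) = (q + q**2)*(q - 3) = (q + q**2)*(-3 + q) = (-3 + q)*(q + q**2))
g(N(4))**4 = ((19/2 - 1*4)*(-3 + (19/2 - 1*4)**2 - 2*(19/2 - 1*4)))**4 = ((19/2 - 4)*(-3 + (19/2 - 4)**2 - 2*(19/2 - 4)))**4 = (11*(-3 + (11/2)**2 - 2*11/2)/2)**4 = (11*(-3 + 121/4 - 11)/2)**4 = ((11/2)*(65/4))**4 = (715/8)**4 = 261351000625/4096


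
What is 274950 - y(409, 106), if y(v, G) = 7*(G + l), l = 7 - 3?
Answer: 274180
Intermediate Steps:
l = 4
y(v, G) = 28 + 7*G (y(v, G) = 7*(G + 4) = 7*(4 + G) = 28 + 7*G)
274950 - y(409, 106) = 274950 - (28 + 7*106) = 274950 - (28 + 742) = 274950 - 1*770 = 274950 - 770 = 274180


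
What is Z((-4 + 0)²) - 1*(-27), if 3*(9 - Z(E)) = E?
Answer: 92/3 ≈ 30.667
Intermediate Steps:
Z(E) = 9 - E/3
Z((-4 + 0)²) - 1*(-27) = (9 - (-4 + 0)²/3) - 1*(-27) = (9 - ⅓*(-4)²) + 27 = (9 - ⅓*16) + 27 = (9 - 16/3) + 27 = 11/3 + 27 = 92/3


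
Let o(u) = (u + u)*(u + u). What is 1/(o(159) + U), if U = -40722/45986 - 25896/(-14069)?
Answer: 323488517/32712761760927 ≈ 9.8888e-6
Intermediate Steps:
U = 308967819/323488517 (U = -40722*1/45986 - 25896*(-1/14069) = -20361/22993 + 25896/14069 = 308967819/323488517 ≈ 0.95511)
o(u) = 4*u² (o(u) = (2*u)*(2*u) = 4*u²)
1/(o(159) + U) = 1/(4*159² + 308967819/323488517) = 1/(4*25281 + 308967819/323488517) = 1/(101124 + 308967819/323488517) = 1/(32712761760927/323488517) = 323488517/32712761760927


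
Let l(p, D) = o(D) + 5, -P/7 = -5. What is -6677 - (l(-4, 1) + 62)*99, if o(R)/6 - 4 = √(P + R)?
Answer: -19250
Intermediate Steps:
P = 35 (P = -7*(-5) = 35)
o(R) = 24 + 6*√(35 + R)
l(p, D) = 29 + 6*√(35 + D) (l(p, D) = (24 + 6*√(35 + D)) + 5 = 29 + 6*√(35 + D))
-6677 - (l(-4, 1) + 62)*99 = -6677 - ((29 + 6*√(35 + 1)) + 62)*99 = -6677 - ((29 + 6*√36) + 62)*99 = -6677 - ((29 + 6*6) + 62)*99 = -6677 - ((29 + 36) + 62)*99 = -6677 - (65 + 62)*99 = -6677 - 127*99 = -6677 - 1*12573 = -6677 - 12573 = -19250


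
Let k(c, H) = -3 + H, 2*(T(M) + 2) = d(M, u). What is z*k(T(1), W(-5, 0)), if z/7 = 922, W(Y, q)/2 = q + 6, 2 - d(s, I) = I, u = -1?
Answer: 58086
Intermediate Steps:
d(s, I) = 2 - I
T(M) = -½ (T(M) = -2 + (2 - 1*(-1))/2 = -2 + (2 + 1)/2 = -2 + (½)*3 = -2 + 3/2 = -½)
W(Y, q) = 12 + 2*q (W(Y, q) = 2*(q + 6) = 2*(6 + q) = 12 + 2*q)
z = 6454 (z = 7*922 = 6454)
z*k(T(1), W(-5, 0)) = 6454*(-3 + (12 + 2*0)) = 6454*(-3 + (12 + 0)) = 6454*(-3 + 12) = 6454*9 = 58086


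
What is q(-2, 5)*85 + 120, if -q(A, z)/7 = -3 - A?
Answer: 715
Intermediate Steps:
q(A, z) = 21 + 7*A (q(A, z) = -7*(-3 - A) = 21 + 7*A)
q(-2, 5)*85 + 120 = (21 + 7*(-2))*85 + 120 = (21 - 14)*85 + 120 = 7*85 + 120 = 595 + 120 = 715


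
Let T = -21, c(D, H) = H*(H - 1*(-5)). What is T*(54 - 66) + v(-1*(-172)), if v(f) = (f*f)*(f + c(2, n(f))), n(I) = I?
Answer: 905743996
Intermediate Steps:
c(D, H) = H*(5 + H) (c(D, H) = H*(H + 5) = H*(5 + H))
v(f) = f²*(f + f*(5 + f)) (v(f) = (f*f)*(f + f*(5 + f)) = f²*(f + f*(5 + f)))
T*(54 - 66) + v(-1*(-172)) = -21*(54 - 66) + (-1*(-172))³*(6 - 1*(-172)) = -21*(-12) + 172³*(6 + 172) = 252 + 5088448*178 = 252 + 905743744 = 905743996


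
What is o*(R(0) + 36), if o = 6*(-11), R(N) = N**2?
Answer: -2376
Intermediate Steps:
o = -66
o*(R(0) + 36) = -66*(0**2 + 36) = -66*(0 + 36) = -66*36 = -2376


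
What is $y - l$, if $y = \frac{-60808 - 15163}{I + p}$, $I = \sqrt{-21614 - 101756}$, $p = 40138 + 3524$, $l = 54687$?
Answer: $\frac{- 710931 \sqrt{730} + 2387819765 i}{- 43662 i + 13 \sqrt{730}} \approx -54689.0 + 0.013997 i$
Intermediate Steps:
$p = 43662$
$I = 13 i \sqrt{730}$ ($I = \sqrt{-123370} = 13 i \sqrt{730} \approx 351.24 i$)
$y = - \frac{75971}{43662 + 13 i \sqrt{730}}$ ($y = \frac{-60808 - 15163}{13 i \sqrt{730} + 43662} = - \frac{75971}{43662 + 13 i \sqrt{730}} \approx -1.7399 + 0.013996 i$)
$y - l = \left(- \frac{1658522901}{953246807} + \frac{987623 i \sqrt{730}}{1906493614}\right) - 54687 = - \frac{52131866657310}{953246807} + \frac{987623 i \sqrt{730}}{1906493614}$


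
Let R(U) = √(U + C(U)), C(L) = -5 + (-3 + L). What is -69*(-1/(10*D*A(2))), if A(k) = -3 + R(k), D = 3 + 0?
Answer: -69/130 - 23*I/65 ≈ -0.53077 - 0.35385*I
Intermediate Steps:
C(L) = -8 + L
R(U) = √(-8 + 2*U) (R(U) = √(U + (-8 + U)) = √(-8 + 2*U))
D = 3
A(k) = -3 + √(-8 + 2*k)
-69*(-1/(10*D*A(2))) = -69*(-1/(30*(-3 + √(-8 + 2*2)))) = -69*(-1/(30*(-3 + √(-8 + 4)))) = -69*(-1/(30*(-3 + √(-4)))) = -(69/130 + 23*I/65) = -69*(90 + 60*I)/11700 = -23*(90 + 60*I)/3900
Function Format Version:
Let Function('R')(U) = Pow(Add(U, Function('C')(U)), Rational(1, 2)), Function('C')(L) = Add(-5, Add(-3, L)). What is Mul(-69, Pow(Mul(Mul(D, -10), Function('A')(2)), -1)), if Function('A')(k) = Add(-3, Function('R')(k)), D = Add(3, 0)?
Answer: Add(Rational(-69, 130), Mul(Rational(-23, 65), I)) ≈ Add(-0.53077, Mul(-0.35385, I))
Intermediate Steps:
Function('C')(L) = Add(-8, L)
Function('R')(U) = Pow(Add(-8, Mul(2, U)), Rational(1, 2)) (Function('R')(U) = Pow(Add(U, Add(-8, U)), Rational(1, 2)) = Pow(Add(-8, Mul(2, U)), Rational(1, 2)))
D = 3
Function('A')(k) = Add(-3, Pow(Add(-8, Mul(2, k)), Rational(1, 2)))
Mul(-69, Pow(Mul(Mul(D, -10), Function('A')(2)), -1)) = Mul(-69, Pow(Mul(Mul(3, -10), Add(-3, Pow(Add(-8, Mul(2, 2)), Rational(1, 2)))), -1)) = Mul(-69, Pow(Mul(-30, Add(-3, Pow(Add(-8, 4), Rational(1, 2)))), -1)) = Mul(-69, Pow(Mul(-30, Add(-3, Pow(-4, Rational(1, 2)))), -1)) = Mul(-69, Pow(Mul(-30, Add(-3, Mul(2, I))), -1)) = Mul(-69, Pow(Add(90, Mul(-60, I)), -1)) = Mul(-69, Mul(Rational(1, 11700), Add(90, Mul(60, I)))) = Mul(Rational(-23, 3900), Add(90, Mul(60, I)))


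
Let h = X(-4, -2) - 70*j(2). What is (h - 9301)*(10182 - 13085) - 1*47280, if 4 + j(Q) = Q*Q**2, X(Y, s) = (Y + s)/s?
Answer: 27757654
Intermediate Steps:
X(Y, s) = (Y + s)/s
j(Q) = -4 + Q**3 (j(Q) = -4 + Q*Q**2 = -4 + Q**3)
h = -277 (h = (-4 - 2)/(-2) - 70*(-4 + 2**3) = -1/2*(-6) - 70*(-4 + 8) = 3 - 70*4 = 3 - 280 = -277)
(h - 9301)*(10182 - 13085) - 1*47280 = (-277 - 9301)*(10182 - 13085) - 1*47280 = -9578*(-2903) - 47280 = 27804934 - 47280 = 27757654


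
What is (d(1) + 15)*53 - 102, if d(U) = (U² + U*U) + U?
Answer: 852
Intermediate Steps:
d(U) = U + 2*U² (d(U) = (U² + U²) + U = 2*U² + U = U + 2*U²)
(d(1) + 15)*53 - 102 = (1*(1 + 2*1) + 15)*53 - 102 = (1*(1 + 2) + 15)*53 - 102 = (1*3 + 15)*53 - 102 = (3 + 15)*53 - 102 = 18*53 - 102 = 954 - 102 = 852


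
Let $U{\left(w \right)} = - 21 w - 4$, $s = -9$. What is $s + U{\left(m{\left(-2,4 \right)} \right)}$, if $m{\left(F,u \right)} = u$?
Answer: $-97$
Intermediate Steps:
$U{\left(w \right)} = -4 - 21 w$
$s + U{\left(m{\left(-2,4 \right)} \right)} = -9 - 88 = -97$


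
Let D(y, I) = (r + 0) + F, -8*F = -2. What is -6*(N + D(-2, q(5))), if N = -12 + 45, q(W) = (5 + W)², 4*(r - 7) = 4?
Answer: -495/2 ≈ -247.50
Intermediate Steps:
r = 8 (r = 7 + (¼)*4 = 7 + 1 = 8)
F = ¼ (F = -⅛*(-2) = ¼ ≈ 0.25000)
N = 33
D(y, I) = 33/4 (D(y, I) = (8 + 0) + ¼ = 8 + ¼ = 33/4)
-6*(N + D(-2, q(5))) = -6*(33 + 33/4) = -6*165/4 = -495/2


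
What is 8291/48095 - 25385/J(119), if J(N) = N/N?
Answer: -1220883284/48095 ≈ -25385.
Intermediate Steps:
J(N) = 1
8291/48095 - 25385/J(119) = 8291/48095 - 25385/1 = 8291*(1/48095) - 25385*1 = 8291/48095 - 25385 = -1220883284/48095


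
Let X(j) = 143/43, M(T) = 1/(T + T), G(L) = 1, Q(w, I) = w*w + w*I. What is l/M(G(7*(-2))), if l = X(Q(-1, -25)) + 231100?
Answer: 19874886/43 ≈ 4.6221e+5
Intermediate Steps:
Q(w, I) = w² + I*w
M(T) = 1/(2*T)
X(j) = 143/43 (X(j) = 143*(1/43) = 143/43)
l = 9937443/43 (l = 143/43 + 231100 = 9937443/43 ≈ 2.3110e+5)
l/M(G(7*(-2))) = 9937443/(43*(((½)/1))) = 9937443/(43*(((½)*1))) = 9937443/(43*(½)) = (9937443/43)*2 = 19874886/43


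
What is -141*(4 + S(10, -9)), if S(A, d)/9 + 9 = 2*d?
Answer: 33699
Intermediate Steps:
S(A, d) = -81 + 18*d (S(A, d) = -81 + 9*(2*d) = -81 + 18*d)
-141*(4 + S(10, -9)) = -141*(4 + (-81 + 18*(-9))) = -141*(4 + (-81 - 162)) = -141*(4 - 243) = -141*(-239) = 33699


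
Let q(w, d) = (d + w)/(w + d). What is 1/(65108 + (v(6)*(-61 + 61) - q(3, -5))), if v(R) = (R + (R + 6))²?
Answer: 1/65107 ≈ 1.5359e-5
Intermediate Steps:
v(R) = (6 + 2*R)² (v(R) = (R + (6 + R))² = (6 + 2*R)²)
q(w, d) = 1 (q(w, d) = (d + w)/(d + w) = 1)
1/(65108 + (v(6)*(-61 + 61) - q(3, -5))) = 1/(65108 + ((4*(3 + 6)²)*(-61 + 61) - 1*1)) = 1/(65108 + ((4*9²)*0 - 1)) = 1/(65108 + ((4*81)*0 - 1)) = 1/(65108 + (324*0 - 1)) = 1/(65108 + (0 - 1)) = 1/(65108 - 1) = 1/65107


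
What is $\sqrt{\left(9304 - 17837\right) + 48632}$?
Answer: $\sqrt{40099} \approx 200.25$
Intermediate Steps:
$\sqrt{\left(9304 - 17837\right) + 48632} = \sqrt{-8533 + 48632} = \sqrt{40099}$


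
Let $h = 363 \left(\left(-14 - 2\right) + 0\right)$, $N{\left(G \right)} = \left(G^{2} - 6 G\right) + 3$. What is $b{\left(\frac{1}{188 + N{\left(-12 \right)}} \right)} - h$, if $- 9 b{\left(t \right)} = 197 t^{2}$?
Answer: $\frac{8658804331}{1490841} \approx 5808.0$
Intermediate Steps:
$N{\left(G \right)} = 3 + G^{2} - 6 G$
$h = -5808$ ($h = 363 \left(-16 + 0\right) = 363 \left(-16\right) = -5808$)
$b{\left(t \right)} = - \frac{197 t^{2}}{9}$
$b{\left(\frac{1}{188 + N{\left(-12 \right)}} \right)} - h = - \frac{197 \left(\frac{1}{188 + \left(3 + \left(-12\right)^{2} - -72\right)}\right)^{2}}{9} - -5808 = - \frac{197 \left(\frac{1}{188 + \left(3 + 144 + 72\right)}\right)^{2}}{9} + 5808 = - \frac{197 \left(\frac{1}{188 + 219}\right)^{2}}{9} + 5808 = - \frac{197 \left(\frac{1}{407}\right)^{2}}{9} + 5808 = - \frac{197}{9 \cdot 165649} + 5808 = \left(- \frac{197}{9}\right) \frac{1}{165649} + 5808 = - \frac{197}{1490841} + 5808 = \frac{8658804331}{1490841}$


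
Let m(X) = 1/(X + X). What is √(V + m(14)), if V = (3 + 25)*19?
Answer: √104279/14 ≈ 23.066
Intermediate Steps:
V = 532 (V = 28*19 = 532)
m(X) = 1/(2*X)
√(V + m(14)) = √(532 + (½)/14) = √(532 + (½)*(1/14)) = √(532 + 1/28) = √(14897/28) = √104279/14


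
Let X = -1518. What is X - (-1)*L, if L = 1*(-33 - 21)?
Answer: -1572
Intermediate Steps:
L = -54 (L = 1*(-54) = -54)
X - (-1)*L = -1518 - (-1)*(-54) = -1518 - 1*54 = -1518 - 54 = -1572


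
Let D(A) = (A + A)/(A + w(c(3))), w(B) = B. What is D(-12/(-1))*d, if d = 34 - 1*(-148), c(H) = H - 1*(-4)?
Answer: 4368/19 ≈ 229.89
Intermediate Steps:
c(H) = 4 + H (c(H) = H + 4 = 4 + H)
d = 182 (d = 34 + 148 = 182)
D(A) = 2*A/(7 + A) (D(A) = (A + A)/(A + (4 + 3)) = (2*A)/(A + 7) = (2*A)/(7 + A) = 2*A/(7 + A))
D(-12/(-1))*d = (2*(-12/(-1))/(7 - 12/(-1)))*182 = (2*(-12*(-1))/(7 - 12*(-1)))*182 = (2*12/(7 + 12))*182 = (2*12/19)*182 = (2*12*(1/19))*182 = (24/19)*182 = 4368/19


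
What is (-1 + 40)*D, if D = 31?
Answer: 1209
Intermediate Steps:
(-1 + 40)*D = (-1 + 40)*31 = 39*31 = 1209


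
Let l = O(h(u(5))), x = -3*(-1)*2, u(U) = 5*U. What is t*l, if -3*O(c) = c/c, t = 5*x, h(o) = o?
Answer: -10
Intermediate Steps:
x = 6 (x = 3*2 = 6)
t = 30 (t = 5*6 = 30)
O(c) = -⅓ (O(c) = -c/(3*c) = -⅓*1 = -⅓)
l = -⅓ ≈ -0.33333
t*l = 30*(-⅓) = -10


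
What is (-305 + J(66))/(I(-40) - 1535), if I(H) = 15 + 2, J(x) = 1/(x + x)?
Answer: 40259/200376 ≈ 0.20092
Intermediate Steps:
J(x) = 1/(2*x)
I(H) = 17
(-305 + J(66))/(I(-40) - 1535) = (-305 + (½)/66)/(17 - 1535) = (-305 + (½)*(1/66))/(-1518) = (-305 + 1/132)*(-1/1518) = -40259/132*(-1/1518) = 40259/200376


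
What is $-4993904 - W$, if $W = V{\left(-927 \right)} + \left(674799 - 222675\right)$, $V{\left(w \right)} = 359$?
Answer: $-5446387$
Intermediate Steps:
$W = 452483$ ($W = 359 + \left(674799 - 222675\right) = 359 + 452124 = 452483$)
$-4993904 - W = -4993904 - 452483 = -5446387$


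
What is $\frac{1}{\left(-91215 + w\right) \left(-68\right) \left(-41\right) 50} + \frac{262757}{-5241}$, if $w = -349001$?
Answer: $- \frac{16124375070378041}{321619784606400} \approx -50.135$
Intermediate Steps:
$\frac{1}{\left(-91215 + w\right) \left(-68\right) \left(-41\right) 50} + \frac{262757}{-5241} = \frac{1}{\left(-91215 - 349001\right) \left(-68\right) \left(-41\right) 50} + \frac{262757}{-5241} = \frac{1}{\left(-440216\right) 2788 \cdot 50} + 262757 \left(- \frac{1}{5241}\right) = - \frac{1}{440216 \cdot 139400} - \frac{262757}{5241} = \left(- \frac{1}{440216}\right) \frac{1}{139400} - \frac{262757}{5241} = - \frac{1}{61366110400} - \frac{262757}{5241} = - \frac{16124375070378041}{321619784606400}$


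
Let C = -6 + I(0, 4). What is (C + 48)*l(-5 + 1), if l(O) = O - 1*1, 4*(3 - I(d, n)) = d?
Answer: -225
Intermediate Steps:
I(d, n) = 3 - d/4
l(O) = -1 + O (l(O) = O - 1 = -1 + O)
C = -3 (C = -6 + (3 - 1/4*0) = -6 + (3 + 0) = -6 + 3 = -3)
(C + 48)*l(-5 + 1) = (-3 + 48)*(-1 + (-5 + 1)) = 45*(-1 - 4) = 45*(-5) = -225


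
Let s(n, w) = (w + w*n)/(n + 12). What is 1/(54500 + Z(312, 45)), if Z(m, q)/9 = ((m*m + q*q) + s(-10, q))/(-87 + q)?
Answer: 28/931001 ≈ 3.0075e-5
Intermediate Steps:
s(n, w) = (w + n*w)/(12 + n)
Z(m, q) = 9*(m² + q² - 9*q/2)/(-87 + q) (Z(m, q) = 9*(((m*m + q*q) + q*(1 - 10)/(12 - 10))/(-87 + q)) = 9*(((m² + q²) + q*(-9)/2)/(-87 + q)) = 9*(((m² + q²) + q*(½)*(-9))/(-87 + q)) = 9*(((m² + q²) - 9*q/2)/(-87 + q)) = 9*((m² + q² - 9*q/2)/(-87 + q)) = 9*(m² + q² - 9*q/2)/(-87 + q))
1/(54500 + Z(312, 45)) = 1/(54500 + 9*(-9*45 + 2*312² + 2*45²)/(2*(-87 + 45))) = 1/(54500 + (9/2)*(-405 + 2*97344 + 2*2025)/(-42)) = 1/(54500 + (9/2)*(-1/42)*(-405 + 194688 + 4050)) = 1/(54500 + (9/2)*(-1/42)*198333) = 1/(54500 - 594999/28) = 1/(931001/28) = 28/931001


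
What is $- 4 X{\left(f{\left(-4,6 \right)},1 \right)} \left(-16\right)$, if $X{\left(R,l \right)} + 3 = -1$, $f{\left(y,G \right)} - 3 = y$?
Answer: $-256$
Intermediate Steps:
$f{\left(y,G \right)} = 3 + y$
$X{\left(R,l \right)} = -4$ ($X{\left(R,l \right)} = -3 - 1 = -4$)
$- 4 X{\left(f{\left(-4,6 \right)},1 \right)} \left(-16\right) = \left(-4\right) \left(-4\right) \left(-16\right) = 16 \left(-16\right) = -256$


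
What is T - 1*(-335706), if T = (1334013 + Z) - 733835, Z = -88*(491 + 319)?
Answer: 864604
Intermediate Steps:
Z = -71280 (Z = -88*810 = -71280)
T = 528898 (T = (1334013 - 71280) - 733835 = 1262733 - 733835 = 528898)
T - 1*(-335706) = 528898 - 1*(-335706) = 528898 + 335706 = 864604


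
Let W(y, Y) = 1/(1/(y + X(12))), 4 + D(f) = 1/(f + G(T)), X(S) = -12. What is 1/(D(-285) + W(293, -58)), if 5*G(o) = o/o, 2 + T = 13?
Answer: 1424/394443 ≈ 0.0036102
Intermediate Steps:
T = 11 (T = -2 + 13 = 11)
G(o) = ⅕ (G(o) = (o/o)/5 = (⅕)*1 = ⅕)
D(f) = -4 + 1/(⅕ + f) (D(f) = -4 + 1/(f + ⅕) = -4 + 1/(⅕ + f))
W(y, Y) = -12 + y (W(y, Y) = 1/(1/(y - 12)) = 1/(1/(-12 + y)) = -12 + y)
1/(D(-285) + W(293, -58)) = 1/((1 - 20*(-285))/(1 + 5*(-285)) + (-12 + 293)) = 1/((1 + 5700)/(1 - 1425) + 281) = 1/(5701/(-1424) + 281) = 1/(-1/1424*5701 + 281) = 1/(-5701/1424 + 281) = 1/(394443/1424) = 1424/394443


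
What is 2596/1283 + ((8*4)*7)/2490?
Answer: 3375716/1597335 ≈ 2.1133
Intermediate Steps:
2596/1283 + ((8*4)*7)/2490 = 2596*(1/1283) + (32*7)*(1/2490) = 2596/1283 + 224*(1/2490) = 2596/1283 + 112/1245 = 3375716/1597335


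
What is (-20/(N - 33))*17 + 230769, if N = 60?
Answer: 6230423/27 ≈ 2.3076e+5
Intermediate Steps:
(-20/(N - 33))*17 + 230769 = (-20/(60 - 33))*17 + 230769 = (-20/27)*17 + 230769 = ((1/27)*(-20))*17 + 230769 = -20/27*17 + 230769 = -340/27 + 230769 = 6230423/27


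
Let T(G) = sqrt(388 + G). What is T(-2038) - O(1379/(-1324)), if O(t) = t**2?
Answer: -1901641/1752976 + 5*I*sqrt(66) ≈ -1.0848 + 40.62*I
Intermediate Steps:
T(-2038) - O(1379/(-1324)) = sqrt(388 - 2038) - (1379/(-1324))**2 = sqrt(-1650) - (1379*(-1/1324))**2 = 5*I*sqrt(66) - (-1379/1324)**2 = 5*I*sqrt(66) - 1*1901641/1752976 = 5*I*sqrt(66) - 1901641/1752976 = -1901641/1752976 + 5*I*sqrt(66)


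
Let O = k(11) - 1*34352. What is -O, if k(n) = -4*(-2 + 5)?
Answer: 34364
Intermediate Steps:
k(n) = -12 (k(n) = -4*3 = -12)
O = -34364 (O = -12 - 1*34352 = -12 - 34352 = -34364)
-O = -1*(-34364) = 34364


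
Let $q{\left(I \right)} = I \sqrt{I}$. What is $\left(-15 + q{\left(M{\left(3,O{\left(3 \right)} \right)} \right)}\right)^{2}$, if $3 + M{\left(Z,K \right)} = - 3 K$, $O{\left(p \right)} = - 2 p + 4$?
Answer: $252 - 90 \sqrt{3} \approx 96.115$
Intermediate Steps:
$O{\left(p \right)} = 4 - 2 p$
$M{\left(Z,K \right)} = -3 - 3 K$
$q{\left(I \right)} = I^{\frac{3}{2}}$
$\left(-15 + q{\left(M{\left(3,O{\left(3 \right)} \right)} \right)}\right)^{2} = \left(-15 + \left(-3 - 3 \left(4 - 6\right)\right)^{\frac{3}{2}}\right)^{2} = \left(-15 + \left(-3 - -6\right)^{\frac{3}{2}}\right)^{2} = \left(-15 + \left(-3 + 6\right)^{\frac{3}{2}}\right)^{2} = \left(-15 + 3^{\frac{3}{2}}\right)^{2} = \left(-15 + 3 \sqrt{3}\right)^{2}$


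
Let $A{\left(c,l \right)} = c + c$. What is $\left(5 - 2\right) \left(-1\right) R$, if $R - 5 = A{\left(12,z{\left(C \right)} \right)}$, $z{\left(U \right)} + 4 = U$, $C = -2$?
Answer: $-87$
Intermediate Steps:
$z{\left(U \right)} = -4 + U$
$A{\left(c,l \right)} = 2 c$
$R = 29$ ($R = 5 + 2 \cdot 12 = 5 + 24 = 29$)
$\left(5 - 2\right) \left(-1\right) R = \left(5 - 2\right) \left(-1\right) 29 = 3 \left(-1\right) 29 = \left(-3\right) 29 = -87$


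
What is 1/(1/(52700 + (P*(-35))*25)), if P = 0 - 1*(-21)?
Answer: 34325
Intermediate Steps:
P = 21 (P = 0 + 21 = 21)
1/(1/(52700 + (P*(-35))*25)) = 1/(1/(52700 + (21*(-35))*25)) = 1/(1/(52700 - 735*25)) = 1/(1/(52700 - 18375)) = 1/(1/34325) = 34325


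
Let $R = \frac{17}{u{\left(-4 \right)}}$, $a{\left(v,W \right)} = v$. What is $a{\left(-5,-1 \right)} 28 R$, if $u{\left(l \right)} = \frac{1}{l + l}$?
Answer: $19040$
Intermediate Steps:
$u{\left(l \right)} = \frac{1}{2 l}$
$R = -136$ ($R = \frac{17}{\frac{1}{2} \frac{1}{-4}} = \frac{17}{\frac{1}{2} \left(- \frac{1}{4}\right)} = \frac{17}{- \frac{1}{8}} = 17 \left(-8\right) = -136$)
$a{\left(-5,-1 \right)} 28 R = \left(-5\right) 28 \left(-136\right) = \left(-140\right) \left(-136\right) = 19040$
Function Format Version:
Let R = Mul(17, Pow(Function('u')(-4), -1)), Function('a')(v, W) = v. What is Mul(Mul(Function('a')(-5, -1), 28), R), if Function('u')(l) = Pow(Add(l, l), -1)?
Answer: 19040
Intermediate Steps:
Function('u')(l) = Mul(Rational(1, 2), Pow(l, -1)) (Function('u')(l) = Pow(Mul(2, l), -1) = Mul(Rational(1, 2), Pow(l, -1)))
R = -136 (R = Mul(17, Pow(Mul(Rational(1, 2), Pow(-4, -1)), -1)) = Mul(17, Pow(Mul(Rational(1, 2), Rational(-1, 4)), -1)) = Mul(17, Pow(Rational(-1, 8), -1)) = Mul(17, -8) = -136)
Mul(Mul(Function('a')(-5, -1), 28), R) = Mul(Mul(-5, 28), -136) = Mul(-140, -136) = 19040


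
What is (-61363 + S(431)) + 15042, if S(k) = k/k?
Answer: -46320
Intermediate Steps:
S(k) = 1
(-61363 + S(431)) + 15042 = (-61363 + 1) + 15042 = -61362 + 15042 = -46320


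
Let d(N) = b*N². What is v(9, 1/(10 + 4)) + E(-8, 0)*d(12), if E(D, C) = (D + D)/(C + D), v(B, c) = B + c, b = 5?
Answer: 20287/14 ≈ 1449.1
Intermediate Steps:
E(D, C) = 2*D/(C + D) (E(D, C) = (2*D)/(C + D) = 2*D/(C + D))
d(N) = 5*N²
v(9, 1/(10 + 4)) + E(-8, 0)*d(12) = (9 + 1/(10 + 4)) + (2*(-8)/(0 - 8))*(5*12²) = (9 + 1/14) + (2*(-8)/(-8))*(5*144) = (9 + 1/14) + (2*(-8)*(-⅛))*720 = 127/14 + 2*720 = 127/14 + 1440 = 20287/14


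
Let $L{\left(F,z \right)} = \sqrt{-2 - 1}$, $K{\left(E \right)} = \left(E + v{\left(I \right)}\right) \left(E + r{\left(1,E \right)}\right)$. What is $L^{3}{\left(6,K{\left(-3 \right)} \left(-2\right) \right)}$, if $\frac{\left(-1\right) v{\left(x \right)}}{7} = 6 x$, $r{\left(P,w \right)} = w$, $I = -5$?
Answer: $- 3 i \sqrt{3} \approx - 5.1962 i$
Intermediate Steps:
$v{\left(x \right)} = - 42 x$ ($v{\left(x \right)} = - 7 \cdot 6 x = - 42 x$)
$K{\left(E \right)} = 2 E \left(210 + E\right)$ ($K{\left(E \right)} = \left(E - -210\right) \left(E + E\right) = \left(E + 210\right) 2 E = \left(210 + E\right) 2 E = 2 E \left(210 + E\right)$)
$L{\left(F,z \right)} = i \sqrt{3}$ ($L{\left(F,z \right)} = \sqrt{-3} = i \sqrt{3}$)
$L^{3}{\left(6,K{\left(-3 \right)} \left(-2\right) \right)} = \left(i \sqrt{3}\right)^{3} = - 3 i \sqrt{3}$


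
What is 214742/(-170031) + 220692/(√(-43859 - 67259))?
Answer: -214742/170031 - 110346*I*√111118/55559 ≈ -1.263 - 662.06*I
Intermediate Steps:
214742/(-170031) + 220692/(√(-43859 - 67259)) = 214742*(-1/170031) + 220692/(√(-111118)) = -214742/170031 + 220692/((I*√111118)) = -214742/170031 + 220692*(-I*√111118/111118) = -214742/170031 - 110346*I*√111118/55559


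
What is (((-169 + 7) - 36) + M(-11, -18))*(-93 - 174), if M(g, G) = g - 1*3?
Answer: 56604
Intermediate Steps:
M(g, G) = -3 + g (M(g, G) = g - 3 = -3 + g)
(((-169 + 7) - 36) + M(-11, -18))*(-93 - 174) = (((-169 + 7) - 36) + (-3 - 11))*(-93 - 174) = ((-162 - 36) - 14)*(-267) = (-198 - 14)*(-267) = -212*(-267) = 56604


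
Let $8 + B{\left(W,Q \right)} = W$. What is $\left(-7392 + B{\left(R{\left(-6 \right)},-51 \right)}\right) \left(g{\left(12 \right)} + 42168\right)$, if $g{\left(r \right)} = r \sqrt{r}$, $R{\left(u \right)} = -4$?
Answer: $-312211872 - 177696 \sqrt{3} \approx -3.1252 \cdot 10^{8}$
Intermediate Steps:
$B{\left(W,Q \right)} = -8 + W$
$g{\left(r \right)} = r^{\frac{3}{2}}$
$\left(-7392 + B{\left(R{\left(-6 \right)},-51 \right)}\right) \left(g{\left(12 \right)} + 42168\right) = \left(-7392 - 12\right) \left(12^{\frac{3}{2}} + 42168\right) = \left(-7392 - 12\right) \left(24 \sqrt{3} + 42168\right) = - 7404 \left(42168 + 24 \sqrt{3}\right) = -312211872 - 177696 \sqrt{3}$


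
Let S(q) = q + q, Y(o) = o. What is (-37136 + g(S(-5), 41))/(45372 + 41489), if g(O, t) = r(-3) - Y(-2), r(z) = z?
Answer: -37137/86861 ≈ -0.42755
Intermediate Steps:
S(q) = 2*q
g(O, t) = -1 (g(O, t) = -3 - 1*(-2) = -3 + 2 = -1)
(-37136 + g(S(-5), 41))/(45372 + 41489) = (-37136 - 1)/(45372 + 41489) = -37137/86861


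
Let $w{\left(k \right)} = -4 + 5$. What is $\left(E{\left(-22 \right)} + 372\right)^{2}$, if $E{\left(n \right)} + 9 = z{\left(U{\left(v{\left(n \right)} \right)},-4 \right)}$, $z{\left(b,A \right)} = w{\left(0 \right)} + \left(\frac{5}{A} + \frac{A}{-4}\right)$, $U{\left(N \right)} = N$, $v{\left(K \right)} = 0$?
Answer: $\frac{2117025}{16} \approx 1.3231 \cdot 10^{5}$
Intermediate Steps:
$w{\left(k \right)} = 1$
$z{\left(b,A \right)} = 1 + \frac{5}{A} - \frac{A}{4}$ ($z{\left(b,A \right)} = 1 + \left(\frac{5}{A} + \frac{A}{-4}\right) = 1 + \left(\frac{5}{A} + A \left(- \frac{1}{4}\right)\right) = 1 - \left(- \frac{5}{A} + \frac{A}{4}\right) = 1 + \frac{5}{A} - \frac{A}{4}$)
$E{\left(n \right)} = - \frac{33}{4}$ ($E{\left(n \right)} = -9 + \left(1 + \frac{5}{-4} - -1\right) = -9 + \left(1 + 5 \left(- \frac{1}{4}\right) + 1\right) = -9 + \left(1 - \frac{5}{4} + 1\right) = -9 + \frac{3}{4} = - \frac{33}{4}$)
$\left(E{\left(-22 \right)} + 372\right)^{2} = \left(- \frac{33}{4} + 372\right)^{2} = \left(\frac{1455}{4}\right)^{2} = \frac{2117025}{16}$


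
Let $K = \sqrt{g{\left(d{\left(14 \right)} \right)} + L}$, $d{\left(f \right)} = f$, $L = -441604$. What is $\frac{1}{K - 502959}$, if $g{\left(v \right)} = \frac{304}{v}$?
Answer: $- \frac{3520713}{1770777380843} - \frac{2 i \sqrt{5409383}}{1770777380843} \approx -1.9882 \cdot 10^{-6} - 2.6269 \cdot 10^{-9} i$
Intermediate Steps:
$K = \frac{2 i \sqrt{5409383}}{7}$ ($K = \sqrt{\frac{304}{14} - 441604} = \sqrt{304 \cdot \frac{1}{14} - 441604} = \sqrt{\frac{152}{7} - 441604} = \sqrt{- \frac{3091076}{7}} = \frac{2 i \sqrt{5409383}}{7} \approx 664.52 i$)
$\frac{1}{K - 502959} = \frac{1}{\frac{2 i \sqrt{5409383}}{7} - 502959} = \frac{1}{-502959 + \frac{2 i \sqrt{5409383}}{7}}$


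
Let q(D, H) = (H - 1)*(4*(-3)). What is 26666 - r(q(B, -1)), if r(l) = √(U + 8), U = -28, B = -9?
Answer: 26666 - 2*I*√5 ≈ 26666.0 - 4.4721*I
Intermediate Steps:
q(D, H) = 12 - 12*H (q(D, H) = (-1 + H)*(-12) = 12 - 12*H)
r(l) = 2*I*√5 (r(l) = √(-28 + 8) = √(-20) = 2*I*√5)
26666 - r(q(B, -1)) = 26666 - 2*I*√5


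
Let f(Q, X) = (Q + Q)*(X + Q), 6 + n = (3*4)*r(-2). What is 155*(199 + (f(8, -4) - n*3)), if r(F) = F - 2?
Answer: 65875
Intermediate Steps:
r(F) = -2 + F
n = -54 (n = -6 + (3*4)*(-2 - 2) = -6 + 12*(-4) = -6 - 48 = -54)
f(Q, X) = 2*Q*(Q + X) (f(Q, X) = (2*Q)*(Q + X) = 2*Q*(Q + X))
155*(199 + (f(8, -4) - n*3)) = 155*(199 + (2*8*(8 - 4) - (-54)*3)) = 155*(199 + (2*8*4 - 1*(-162))) = 155*(199 + (64 + 162)) = 155*(199 + 226) = 155*425 = 65875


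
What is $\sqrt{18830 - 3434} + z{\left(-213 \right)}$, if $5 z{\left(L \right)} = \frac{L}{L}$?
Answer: $\frac{1}{5} + 2 \sqrt{3849} \approx 124.28$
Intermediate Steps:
$z{\left(L \right)} = \frac{1}{5}$ ($z{\left(L \right)} = \frac{L \frac{1}{L}}{5} = \frac{1}{5} \cdot 1 = \frac{1}{5}$)
$\sqrt{18830 - 3434} + z{\left(-213 \right)} = \sqrt{18830 - 3434} + \frac{1}{5} = \sqrt{15396} + \frac{1}{5} = 2 \sqrt{3849} + \frac{1}{5} = \frac{1}{5} + 2 \sqrt{3849}$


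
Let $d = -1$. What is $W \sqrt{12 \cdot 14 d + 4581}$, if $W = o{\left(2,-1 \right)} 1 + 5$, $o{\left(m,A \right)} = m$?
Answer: $7 \sqrt{4413} \approx 465.01$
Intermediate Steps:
$W = 7$ ($W = 2 \cdot 1 + 5 = 2 + 5 = 7$)
$W \sqrt{12 \cdot 14 d + 4581} = 7 \sqrt{12 \cdot 14 \left(-1\right) + 4581} = 7 \sqrt{168 \left(-1\right) + 4581} = 7 \sqrt{-168 + 4581} = 7 \sqrt{4413}$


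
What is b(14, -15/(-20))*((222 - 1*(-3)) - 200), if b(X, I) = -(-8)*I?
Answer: 150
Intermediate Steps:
b(X, I) = 8*I
b(14, -15/(-20))*((222 - 1*(-3)) - 200) = (8*(-15/(-20)))*((222 - 1*(-3)) - 200) = (8*(-15*(-1/20)))*((222 + 3) - 200) = (8*(3/4))*(225 - 200) = 6*25 = 150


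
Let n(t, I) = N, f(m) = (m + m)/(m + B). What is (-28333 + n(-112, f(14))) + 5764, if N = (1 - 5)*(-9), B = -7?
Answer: -22533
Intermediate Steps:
f(m) = 2*m/(-7 + m) (f(m) = (m + m)/(m - 7) = (2*m)/(-7 + m) = 2*m/(-7 + m))
N = 36 (N = -4*(-9) = 36)
n(t, I) = 36
(-28333 + n(-112, f(14))) + 5764 = (-28333 + 36) + 5764 = -28297 + 5764 = -22533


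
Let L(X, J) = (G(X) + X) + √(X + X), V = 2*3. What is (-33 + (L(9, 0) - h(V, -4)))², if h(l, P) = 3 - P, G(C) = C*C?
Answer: 2518 + 300*√2 ≈ 2942.3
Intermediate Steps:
V = 6
G(C) = C²
L(X, J) = X + X² + √2*√X (L(X, J) = (X² + X) + √(X + X) = (X + X²) + √(2*X) = (X + X²) + √2*√X = X + X² + √2*√X)
(-33 + (L(9, 0) - h(V, -4)))² = (-33 + ((9 + 9² + √2*√9) - (3 - 1*(-4))))² = (-33 + ((9 + 81 + √2*3) - (3 + 4)))² = (-33 + ((9 + 81 + 3*√2) - 1*7))² = (-33 + ((90 + 3*√2) - 7))² = (-33 + (83 + 3*√2))² = (50 + 3*√2)²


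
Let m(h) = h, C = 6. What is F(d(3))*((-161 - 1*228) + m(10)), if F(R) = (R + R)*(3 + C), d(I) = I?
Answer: -20466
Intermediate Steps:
F(R) = 18*R (F(R) = (R + R)*(3 + 6) = (2*R)*9 = 18*R)
F(d(3))*((-161 - 1*228) + m(10)) = (18*3)*((-161 - 1*228) + 10) = 54*((-161 - 228) + 10) = 54*(-389 + 10) = 54*(-379) = -20466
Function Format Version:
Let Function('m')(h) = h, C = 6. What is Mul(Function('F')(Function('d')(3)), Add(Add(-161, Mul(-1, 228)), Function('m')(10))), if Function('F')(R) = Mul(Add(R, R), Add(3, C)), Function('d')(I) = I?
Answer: -20466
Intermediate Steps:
Function('F')(R) = Mul(18, R) (Function('F')(R) = Mul(Add(R, R), Add(3, 6)) = Mul(Mul(2, R), 9) = Mul(18, R))
Mul(Function('F')(Function('d')(3)), Add(Add(-161, Mul(-1, 228)), Function('m')(10))) = Mul(Mul(18, 3), Add(Add(-161, Mul(-1, 228)), 10)) = Mul(54, Add(Add(-161, -228), 10)) = Mul(54, Add(-389, 10)) = Mul(54, -379) = -20466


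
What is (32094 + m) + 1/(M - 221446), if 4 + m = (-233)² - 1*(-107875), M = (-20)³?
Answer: 44570803283/229446 ≈ 1.9425e+5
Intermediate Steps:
M = -8000
m = 162160 (m = -4 + ((-233)² - 1*(-107875)) = -4 + (54289 + 107875) = -4 + 162164 = 162160)
(32094 + m) + 1/(M - 221446) = (32094 + 162160) + 1/(-8000 - 221446) = 194254 + 1/(-229446) = 194254 - 1/229446 = 44570803283/229446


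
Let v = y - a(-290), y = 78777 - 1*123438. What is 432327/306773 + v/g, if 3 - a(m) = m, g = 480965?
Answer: 194143482113/147547075945 ≈ 1.3158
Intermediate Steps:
y = -44661 (y = 78777 - 123438 = -44661)
a(m) = 3 - m
v = -44954 (v = -44661 - (3 - 1*(-290)) = -44661 - (3 + 290) = -44661 - 1*293 = -44661 - 293 = -44954)
432327/306773 + v/g = 432327/306773 - 44954/480965 = 194143482113/147547075945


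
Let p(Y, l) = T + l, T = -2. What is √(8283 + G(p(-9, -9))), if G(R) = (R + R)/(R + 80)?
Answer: √39433845/69 ≈ 91.009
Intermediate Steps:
p(Y, l) = -2 + l
G(R) = 2*R/(80 + R) (G(R) = (2*R)/(80 + R) = 2*R/(80 + R))
√(8283 + G(p(-9, -9))) = √(8283 + 2*(-2 - 9)/(80 + (-2 - 9))) = √(8283 + 2*(-11)/(80 - 11)) = √(8283 + 2*(-11)/69) = √(8283 + 2*(-11)*(1/69)) = √(8283 - 22/69) = √(571505/69) = √39433845/69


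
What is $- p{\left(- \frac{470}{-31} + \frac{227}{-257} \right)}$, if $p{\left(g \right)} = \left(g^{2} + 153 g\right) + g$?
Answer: $- \frac{152505348263}{63473089} \approx -2402.7$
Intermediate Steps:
$p{\left(g \right)} = g^{2} + 154 g$
$- p{\left(- \frac{470}{-31} + \frac{227}{-257} \right)} = - \left(- \frac{470}{-31} + \frac{227}{-257}\right) \left(154 + \left(- \frac{470}{-31} + \frac{227}{-257}\right)\right) = - \left(\left(-470\right) \left(- \frac{1}{31}\right) + 227 \left(- \frac{1}{257}\right)\right) \left(154 + \left(\left(-470\right) \left(- \frac{1}{31}\right) + 227 \left(- \frac{1}{257}\right)\right)\right) = - \left(\frac{470}{31} - \frac{227}{257}\right) \left(154 + \left(\frac{470}{31} - \frac{227}{257}\right)\right) = - \frac{113753 \left(154 + \frac{113753}{7967}\right)}{7967} = - \frac{113753 \cdot 1340671}{7967 \cdot 7967} = \left(-1\right) \frac{152505348263}{63473089} = - \frac{152505348263}{63473089}$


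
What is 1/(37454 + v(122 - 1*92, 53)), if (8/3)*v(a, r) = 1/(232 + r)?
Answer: 760/28465041 ≈ 2.6699e-5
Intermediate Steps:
v(a, r) = 3/(8*(232 + r))
1/(37454 + v(122 - 1*92, 53)) = 1/(37454 + 3/(8*(232 + 53))) = 1/(37454 + (3/8)/285) = 1/(37454 + (3/8)*(1/285)) = 1/(37454 + 1/760) = 1/(28465041/760) = 760/28465041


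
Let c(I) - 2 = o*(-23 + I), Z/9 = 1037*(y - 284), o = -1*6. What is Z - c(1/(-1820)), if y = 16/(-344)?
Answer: -103739346749/39130 ≈ -2.6511e+6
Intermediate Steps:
o = -6
y = -2/43 (y = 16*(-1/344) = -2/43 ≈ -0.046512)
Z = -113993262/43 (Z = 9*(1037*(-2/43 - 284)) = 9*(1037*(-12214/43)) = 9*(-12665918/43) = -113993262/43 ≈ -2.6510e+6)
c(I) = 140 - 6*I (c(I) = 2 - 6*(-23 + I) = 2 + (138 - 6*I) = 140 - 6*I)
Z - c(1/(-1820)) = -113993262/43 - (140 - 6/(-1820)) = -113993262/43 - (140 - 6*(-1/1820)) = -113993262/43 - (140 + 3/910) = -113993262/43 - 1*127403/910 = -113993262/43 - 127403/910 = -103739346749/39130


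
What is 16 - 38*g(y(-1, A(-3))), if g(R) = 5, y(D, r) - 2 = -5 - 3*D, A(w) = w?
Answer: -174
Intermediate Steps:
y(D, r) = -3 - 3*D (y(D, r) = 2 + (-5 - 3*D) = -3 - 3*D)
16 - 38*g(y(-1, A(-3))) = 16 - 38*5 = 16 - 190 = -174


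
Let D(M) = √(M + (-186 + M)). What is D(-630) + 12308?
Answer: 12308 + I*√1446 ≈ 12308.0 + 38.026*I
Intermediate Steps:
D(M) = √(-186 + 2*M)
D(-630) + 12308 = √(-186 + 2*(-630)) + 12308 = √(-186 - 1260) + 12308 = √(-1446) + 12308 = I*√1446 + 12308 = 12308 + I*√1446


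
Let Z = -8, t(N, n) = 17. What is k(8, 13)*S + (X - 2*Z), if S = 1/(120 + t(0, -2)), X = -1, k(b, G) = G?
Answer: 2068/137 ≈ 15.095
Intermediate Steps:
S = 1/137 (S = 1/(120 + 17) = 1/137 ≈ 0.0072993)
k(8, 13)*S + (X - 2*Z) = 13*(1/137) + (-1 - 2*(-8)) = 13/137 + (-1 + 16) = 13/137 + 15 = 2068/137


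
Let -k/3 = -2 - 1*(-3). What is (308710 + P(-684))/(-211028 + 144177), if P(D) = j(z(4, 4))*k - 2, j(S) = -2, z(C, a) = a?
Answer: -308714/66851 ≈ -4.6179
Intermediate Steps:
k = -3 (k = -3*(-2 - 1*(-3)) = -3*(-2 + 3) = -3*1 = -3)
P(D) = 4 (P(D) = -2*(-3) - 2 = 6 - 2 = 4)
(308710 + P(-684))/(-211028 + 144177) = (308710 + 4)/(-211028 + 144177) = 308714/(-66851) = 308714*(-1/66851) = -308714/66851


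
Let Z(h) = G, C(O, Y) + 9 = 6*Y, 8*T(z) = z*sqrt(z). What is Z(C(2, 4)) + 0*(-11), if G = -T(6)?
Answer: -3*sqrt(6)/4 ≈ -1.8371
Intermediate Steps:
T(z) = z**(3/2)/8 (T(z) = (z*sqrt(z))/8 = z**(3/2)/8)
C(O, Y) = -9 + 6*Y
G = -3*sqrt(6)/4 (G = -6**(3/2)/8 = -6*sqrt(6)/8 = -3*sqrt(6)/4 ≈ -1.8371)
Z(h) = -3*sqrt(6)/4
Z(C(2, 4)) + 0*(-11) = -3*sqrt(6)/4 + 0*(-11) = -3*sqrt(6)/4 + 0 = -3*sqrt(6)/4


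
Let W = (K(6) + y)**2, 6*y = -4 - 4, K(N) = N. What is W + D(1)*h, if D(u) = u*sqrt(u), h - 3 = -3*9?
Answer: -20/9 ≈ -2.2222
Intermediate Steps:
h = -24 (h = 3 - 3*9 = 3 - 27 = -24)
y = -4/3 (y = (-4 - 4)/6 = (1/6)*(-8) = -4/3 ≈ -1.3333)
D(u) = u**(3/2)
W = 196/9 (W = (6 - 4/3)**2 = (14/3)**2 = 196/9 ≈ 21.778)
W + D(1)*h = 196/9 + 1**(3/2)*(-24) = 196/9 + 1*(-24) = 196/9 - 24 = -20/9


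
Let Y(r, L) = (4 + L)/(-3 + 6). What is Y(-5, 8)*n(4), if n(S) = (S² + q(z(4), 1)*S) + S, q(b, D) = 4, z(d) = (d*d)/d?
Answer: 144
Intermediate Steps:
z(d) = d (z(d) = d²/d = d)
Y(r, L) = 4/3 + L/3 (Y(r, L) = (4 + L)/3 = (4 + L)*(⅓) = 4/3 + L/3)
n(S) = S² + 5*S (n(S) = (S² + 4*S) + S = S² + 5*S)
Y(-5, 8)*n(4) = (4/3 + (⅓)*8)*(4*(5 + 4)) = (4/3 + 8/3)*(4*9) = 4*36 = 144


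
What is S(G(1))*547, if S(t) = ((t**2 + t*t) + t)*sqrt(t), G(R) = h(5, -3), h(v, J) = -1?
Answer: 547*I ≈ 547.0*I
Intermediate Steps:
G(R) = -1
S(t) = sqrt(t)*(t + 2*t**2) (S(t) = ((t**2 + t**2) + t)*sqrt(t) = (2*t**2 + t)*sqrt(t) = (t + 2*t**2)*sqrt(t) = sqrt(t)*(t + 2*t**2))
S(G(1))*547 = ((-1)**(3/2)*(1 + 2*(-1)))*547 = ((-I)*(1 - 2))*547 = (-I*(-1))*547 = I*547 = 547*I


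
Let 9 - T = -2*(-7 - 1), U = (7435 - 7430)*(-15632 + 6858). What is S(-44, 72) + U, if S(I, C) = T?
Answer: -43877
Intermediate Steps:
U = -43870 (U = 5*(-8774) = -43870)
T = -7 (T = 9 - (-2)*(-7 - 1) = 9 - (-2)*(-8) = 9 - 1*16 = 9 - 16 = -7)
S(I, C) = -7
S(-44, 72) + U = -7 - 43870 = -43877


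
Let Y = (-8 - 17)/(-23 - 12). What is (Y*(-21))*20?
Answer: -300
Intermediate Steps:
Y = 5/7 (Y = -25/(-35) = -25*(-1/35) = 5/7 ≈ 0.71429)
(Y*(-21))*20 = ((5/7)*(-21))*20 = -15*20 = -300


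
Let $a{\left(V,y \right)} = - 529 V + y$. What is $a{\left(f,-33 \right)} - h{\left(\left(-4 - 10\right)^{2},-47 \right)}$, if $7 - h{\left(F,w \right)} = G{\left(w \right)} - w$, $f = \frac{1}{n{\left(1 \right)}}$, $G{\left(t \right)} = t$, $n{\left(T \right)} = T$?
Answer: $-569$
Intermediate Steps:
$f = 1$ ($f = 1^{-1} = 1$)
$h{\left(F,w \right)} = 7$ ($h{\left(F,w \right)} = 7 - \left(w - w\right) = 7 - 0 = 7 + 0 = 7$)
$a{\left(V,y \right)} = y - 529 V$
$a{\left(f,-33 \right)} - h{\left(\left(-4 - 10\right)^{2},-47 \right)} = \left(-33 - 529\right) - 7 = -562 - 7 = -569$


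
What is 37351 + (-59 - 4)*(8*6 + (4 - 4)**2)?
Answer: 34327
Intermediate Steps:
37351 + (-59 - 4)*(8*6 + (4 - 4)**2) = 37351 - 63*(48 + 0**2) = 37351 - 63*(48 + 0) = 37351 - 63*48 = 37351 - 3024 = 34327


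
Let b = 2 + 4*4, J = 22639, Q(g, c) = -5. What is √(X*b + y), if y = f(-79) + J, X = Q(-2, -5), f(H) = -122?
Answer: √22427 ≈ 149.76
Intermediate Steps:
b = 18 (b = 2 + 16 = 18)
X = -5
y = 22517 (y = -122 + 22639 = 22517)
√(X*b + y) = √(-5*18 + 22517) = √(-90 + 22517) = √22427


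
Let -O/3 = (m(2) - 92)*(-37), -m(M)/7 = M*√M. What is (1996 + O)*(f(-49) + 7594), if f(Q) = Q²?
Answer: -82118920 - 15532230*√2 ≈ -1.0408e+8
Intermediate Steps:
m(M) = -7*M^(3/2) (m(M) = -7*M*√M = -7*M^(3/2))
O = -10212 - 1554*√2 (O = -3*(-14*√2 - 92)*(-37) = -3*(-92 - 14*√2)*(-37) = -3*(3404 + 518*√2) = -10212 - 1554*√2 ≈ -12410.)
(1996 + O)*(f(-49) + 7594) = (1996 + (-10212 - 1554*√2))*((-49)² + 7594) = (-8216 - 1554*√2)*(2401 + 7594) = (-8216 - 1554*√2)*9995 = -82118920 - 15532230*√2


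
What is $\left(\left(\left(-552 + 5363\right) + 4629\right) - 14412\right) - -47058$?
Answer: $42086$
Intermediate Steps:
$\left(\left(\left(-552 + 5363\right) + 4629\right) - 14412\right) - -47058 = \left(\left(4811 + 4629\right) - 14412\right) + 47058 = \left(9440 - 14412\right) + 47058 = -4972 + 47058 = 42086$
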